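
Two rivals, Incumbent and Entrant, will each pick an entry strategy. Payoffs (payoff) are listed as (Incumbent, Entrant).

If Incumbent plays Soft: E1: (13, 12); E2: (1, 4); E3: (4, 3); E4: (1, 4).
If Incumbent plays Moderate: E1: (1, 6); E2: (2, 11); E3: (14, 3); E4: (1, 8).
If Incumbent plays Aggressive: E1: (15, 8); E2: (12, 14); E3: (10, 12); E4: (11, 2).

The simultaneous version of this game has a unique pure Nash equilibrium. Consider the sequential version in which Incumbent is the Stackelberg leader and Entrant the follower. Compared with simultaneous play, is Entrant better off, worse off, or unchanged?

Solve by backward induction (Incumbent leads).
- Soft → Entrant plays E1 (best of 12, 4, 3, 4); Incumbent gets 13.
- Moderate → Entrant plays E2 (best of 6, 11, 3, 8); Incumbent gets 2.
- Aggressive → Entrant plays E2 (best of 8, 14, 12, 2); Incumbent gets 12.
Among 13, 2, 12, the best is 13 at Soft. Subgame-perfect outcome: (Soft, E1) with payoffs (13, 12).
For the simultaneous game, intersect best replies.
Incumbent's best replies: E1→Aggressive; E2→Aggressive; E3→Moderate; E4→Aggressive.
Entrant's best replies: Soft→E1; Moderate→E2; Aggressive→E2.
Only (Aggressive, E2) has each player best-responding; Nash payoffs (12, 14).
Entrant earns 12 sequentially versus 14 at the Nash outcome: worse off.

worse off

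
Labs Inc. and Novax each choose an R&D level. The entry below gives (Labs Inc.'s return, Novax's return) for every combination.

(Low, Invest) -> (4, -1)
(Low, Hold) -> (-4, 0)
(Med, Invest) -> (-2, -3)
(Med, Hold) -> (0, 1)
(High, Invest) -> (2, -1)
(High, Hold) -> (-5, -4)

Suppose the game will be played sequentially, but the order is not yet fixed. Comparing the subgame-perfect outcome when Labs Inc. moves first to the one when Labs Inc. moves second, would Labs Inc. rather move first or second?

first

If Labs Inc. leads: Novax's best replies are Low→Hold, Med→Hold, High→Invest; Labs Inc.'s induced payoffs -4, 0, 2; outcome (High, Invest), payoffs (2, -1).
If Novax leads: Labs Inc.'s best replies are Invest→Low, Hold→Med; Novax's induced payoffs -1, 1; outcome (Med, Hold), payoffs (0, 1).
Labs Inc. gets 2 moving first and 0 moving second, so Labs Inc. prefers to move first.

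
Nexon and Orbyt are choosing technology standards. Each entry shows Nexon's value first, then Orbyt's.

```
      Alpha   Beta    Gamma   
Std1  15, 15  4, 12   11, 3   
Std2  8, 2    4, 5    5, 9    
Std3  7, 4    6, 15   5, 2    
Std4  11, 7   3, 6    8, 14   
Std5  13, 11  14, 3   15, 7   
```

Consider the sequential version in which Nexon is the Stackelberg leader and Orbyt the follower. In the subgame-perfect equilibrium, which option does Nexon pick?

Std1

Solve by backward induction (Nexon leads).
- Std1 → Orbyt plays Alpha (best of 15, 12, 3); Nexon gets 15.
- Std2 → Orbyt plays Gamma (best of 2, 5, 9); Nexon gets 5.
- Std3 → Orbyt plays Beta (best of 4, 15, 2); Nexon gets 6.
- Std4 → Orbyt plays Gamma (best of 7, 6, 14); Nexon gets 8.
- Std5 → Orbyt plays Alpha (best of 11, 3, 7); Nexon gets 13.
Maximizing over 15, 5, 6, 8, 13, Nexon chooses Std1. Subgame-perfect outcome: (Std1, Alpha) with payoffs (15, 15).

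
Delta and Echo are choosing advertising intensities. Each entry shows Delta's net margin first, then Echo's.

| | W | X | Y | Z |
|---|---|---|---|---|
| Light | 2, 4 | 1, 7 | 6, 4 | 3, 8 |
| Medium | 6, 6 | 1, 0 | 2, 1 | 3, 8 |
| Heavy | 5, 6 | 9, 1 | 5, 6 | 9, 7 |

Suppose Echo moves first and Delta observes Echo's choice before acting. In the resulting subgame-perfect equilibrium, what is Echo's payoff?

7

Solve by backward induction (Echo leads).
- W: BR = Medium, leader payoff 6.
- X: BR = Heavy, leader payoff 1.
- Y: BR = Light, leader payoff 4.
- Z: BR = Heavy, leader payoff 7.
Among 6, 1, 4, 7, the best is 7 at Z. Subgame-perfect outcome: (Heavy, Z) with payoffs (9, 7).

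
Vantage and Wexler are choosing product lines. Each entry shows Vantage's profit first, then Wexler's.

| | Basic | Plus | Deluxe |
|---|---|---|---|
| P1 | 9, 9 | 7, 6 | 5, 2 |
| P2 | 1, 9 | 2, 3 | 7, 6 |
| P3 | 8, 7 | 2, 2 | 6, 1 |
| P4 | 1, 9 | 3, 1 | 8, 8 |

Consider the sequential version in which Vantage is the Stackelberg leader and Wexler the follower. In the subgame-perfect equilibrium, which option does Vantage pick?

Backward induction with Vantage moving first.
- P1: Wexler compares 9, 6, 2 and picks Basic; Vantage would get 9.
- P2: Wexler compares 9, 3, 6 and picks Basic; Vantage would get 1.
- P3: Wexler compares 7, 2, 1 and picks Basic; Vantage would get 8.
- P4: Wexler compares 9, 1, 8 and picks Basic; Vantage would get 1.
Among 9, 1, 8, 1, the best is 9 at P1. Subgame-perfect outcome: (P1, Basic) with payoffs (9, 9).

P1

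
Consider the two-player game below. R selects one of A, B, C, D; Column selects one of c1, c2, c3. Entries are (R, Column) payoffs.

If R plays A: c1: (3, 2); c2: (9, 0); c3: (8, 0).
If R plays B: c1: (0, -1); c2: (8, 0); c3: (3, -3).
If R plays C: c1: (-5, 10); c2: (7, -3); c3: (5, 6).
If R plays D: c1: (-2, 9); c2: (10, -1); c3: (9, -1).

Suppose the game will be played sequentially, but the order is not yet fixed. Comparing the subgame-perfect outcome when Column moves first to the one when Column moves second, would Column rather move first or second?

first

If R leads: Column's best replies are A→c1, B→c2, C→c1, D→c1; R's induced payoffs 3, 8, -5, -2; outcome (B, c2), payoffs (8, 0).
If Column leads: R's best replies are c1→A, c2→D, c3→D; Column's induced payoffs 2, -1, -1; outcome (A, c1), payoffs (3, 2).
Column gets 2 moving first and 0 moving second, so Column prefers to move first.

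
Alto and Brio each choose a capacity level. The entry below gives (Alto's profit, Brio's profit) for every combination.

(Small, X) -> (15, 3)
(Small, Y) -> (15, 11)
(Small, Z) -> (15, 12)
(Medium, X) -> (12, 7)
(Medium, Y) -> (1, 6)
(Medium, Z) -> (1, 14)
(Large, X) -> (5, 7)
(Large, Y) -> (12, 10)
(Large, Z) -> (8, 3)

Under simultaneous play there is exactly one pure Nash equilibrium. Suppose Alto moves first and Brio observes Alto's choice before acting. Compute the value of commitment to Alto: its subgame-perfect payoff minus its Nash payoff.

0

Backward induction with Alto moving first.
- Small: BR = Z, leader payoff 15.
- Medium: BR = Z, leader payoff 1.
- Large: BR = Y, leader payoff 12.
Among 15, 1, 12, the best is 15 at Small. Subgame-perfect outcome: (Small, Z) with payoffs (15, 12).
For the simultaneous game, intersect best replies.
Alto's best replies: X→Small; Y→Small; Z→Small.
Brio's best replies: Small→Z; Medium→Z; Large→Y.
Only (Small, Z) has each player best-responding; Nash payoffs (15, 12).
Alto's commitment gain: 15 − 15 = 0.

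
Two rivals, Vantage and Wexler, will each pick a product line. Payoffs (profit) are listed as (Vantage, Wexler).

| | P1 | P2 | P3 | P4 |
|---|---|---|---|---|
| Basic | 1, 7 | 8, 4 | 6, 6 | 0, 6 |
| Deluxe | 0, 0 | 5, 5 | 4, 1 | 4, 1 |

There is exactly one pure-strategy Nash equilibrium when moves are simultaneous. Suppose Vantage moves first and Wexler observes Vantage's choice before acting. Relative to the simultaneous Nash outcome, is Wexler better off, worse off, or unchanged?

worse off

Wexler best-responds to each possible Vantage move:
- Basic → Wexler plays P1 (best of 7, 4, 6, 6); Vantage gets 1.
- Deluxe → Wexler plays P2 (best of 0, 5, 1, 1); Vantage gets 5.
Maximizing over 1, 5, Vantage chooses Deluxe. Subgame-perfect outcome: (Deluxe, P2) with payoffs (5, 5).
Now find the simultaneous Nash equilibrium.
Vantage's best replies: P1→Basic; P2→Basic; P3→Basic; P4→Deluxe.
Wexler's best replies: Basic→P1; Deluxe→P2.
Only (Basic, P1) has each player best-responding; Nash payoffs (1, 7).
Wexler earns 5 sequentially versus 7 at the Nash outcome: worse off.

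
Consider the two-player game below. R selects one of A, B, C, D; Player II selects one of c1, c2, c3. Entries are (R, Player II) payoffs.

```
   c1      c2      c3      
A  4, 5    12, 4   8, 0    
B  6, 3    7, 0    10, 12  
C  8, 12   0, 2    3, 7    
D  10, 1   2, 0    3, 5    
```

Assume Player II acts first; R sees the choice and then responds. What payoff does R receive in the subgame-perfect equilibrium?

10

Work backward from R's decision.
- c1: BR = D, leader payoff 1.
- c2: BR = A, leader payoff 4.
- c3: BR = B, leader payoff 12.
Maximizing over 1, 4, 12, Player II chooses c3. Subgame-perfect outcome: (B, c3) with payoffs (10, 12).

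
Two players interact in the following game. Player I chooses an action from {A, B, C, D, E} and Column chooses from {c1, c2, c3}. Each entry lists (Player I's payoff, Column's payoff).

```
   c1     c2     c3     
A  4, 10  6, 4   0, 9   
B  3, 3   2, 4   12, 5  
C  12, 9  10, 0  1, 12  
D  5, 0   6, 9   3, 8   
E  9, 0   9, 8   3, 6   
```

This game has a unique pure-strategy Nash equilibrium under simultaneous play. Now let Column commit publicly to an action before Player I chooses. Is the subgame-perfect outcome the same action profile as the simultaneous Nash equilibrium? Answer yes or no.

no

Solve by backward induction (Column leads).
- c1: BR = C, leader payoff 9.
- c2: BR = C, leader payoff 0.
- c3: BR = B, leader payoff 5.
Among 9, 0, 5, the best is 9 at c1. Subgame-perfect outcome: (C, c1) with payoffs (12, 9).
Now find the simultaneous Nash equilibrium.
Player I's best replies: c1→C; c2→C; c3→B.
Column's best replies: A→c1; B→c3; C→c3; D→c2; E→c2.
Only (B, c3) has each player best-responding; Nash payoffs (12, 5).
Sequential outcome (C, c1) differs from the Nash profile (B, c3).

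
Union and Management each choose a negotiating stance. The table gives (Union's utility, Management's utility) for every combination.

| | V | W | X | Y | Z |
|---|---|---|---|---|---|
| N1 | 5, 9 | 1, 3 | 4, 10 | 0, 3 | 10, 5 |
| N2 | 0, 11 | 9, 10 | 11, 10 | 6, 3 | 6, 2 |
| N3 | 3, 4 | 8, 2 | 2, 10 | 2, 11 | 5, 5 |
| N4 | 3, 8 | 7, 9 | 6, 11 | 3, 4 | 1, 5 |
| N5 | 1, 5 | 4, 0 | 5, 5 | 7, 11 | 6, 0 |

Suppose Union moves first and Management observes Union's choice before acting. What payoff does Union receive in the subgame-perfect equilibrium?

7

Backward induction with Union moving first.
- N1 → Management plays X (best of 9, 3, 10, 3, 5); Union gets 4.
- N2 → Management plays V (best of 11, 10, 10, 3, 2); Union gets 0.
- N3 → Management plays Y (best of 4, 2, 10, 11, 5); Union gets 2.
- N4 → Management plays X (best of 8, 9, 11, 4, 5); Union gets 6.
- N5 → Management plays Y (best of 5, 0, 5, 11, 0); Union gets 7.
Among 4, 0, 2, 6, 7, the best is 7 at N5. Subgame-perfect outcome: (N5, Y) with payoffs (7, 11).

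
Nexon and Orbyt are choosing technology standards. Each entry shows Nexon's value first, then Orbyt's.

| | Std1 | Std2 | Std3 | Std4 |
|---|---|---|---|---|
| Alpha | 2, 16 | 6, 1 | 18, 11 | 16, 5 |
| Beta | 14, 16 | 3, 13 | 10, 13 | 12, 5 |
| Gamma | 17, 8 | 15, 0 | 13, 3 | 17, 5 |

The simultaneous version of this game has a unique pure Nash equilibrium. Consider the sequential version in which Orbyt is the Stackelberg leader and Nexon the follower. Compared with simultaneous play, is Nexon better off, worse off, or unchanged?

Solve by backward induction (Orbyt leads).
- Std1 → Nexon plays Gamma (best of 2, 14, 17); Orbyt gets 8.
- Std2 → Nexon plays Gamma (best of 6, 3, 15); Orbyt gets 0.
- Std3 → Nexon plays Alpha (best of 18, 10, 13); Orbyt gets 11.
- Std4 → Nexon plays Gamma (best of 16, 12, 17); Orbyt gets 5.
Among 8, 0, 11, 5, the best is 11 at Std3. Subgame-perfect outcome: (Alpha, Std3) with payoffs (18, 11).
For the simultaneous game, intersect best replies.
Nexon's best replies: Std1→Gamma; Std2→Gamma; Std3→Alpha; Std4→Gamma.
Orbyt's best replies: Alpha→Std1; Beta→Std1; Gamma→Std1.
Only (Gamma, Std1) has each player best-responding; Nash payoffs (17, 8).
Nexon earns 18 sequentially versus 17 at the Nash outcome: better off.

better off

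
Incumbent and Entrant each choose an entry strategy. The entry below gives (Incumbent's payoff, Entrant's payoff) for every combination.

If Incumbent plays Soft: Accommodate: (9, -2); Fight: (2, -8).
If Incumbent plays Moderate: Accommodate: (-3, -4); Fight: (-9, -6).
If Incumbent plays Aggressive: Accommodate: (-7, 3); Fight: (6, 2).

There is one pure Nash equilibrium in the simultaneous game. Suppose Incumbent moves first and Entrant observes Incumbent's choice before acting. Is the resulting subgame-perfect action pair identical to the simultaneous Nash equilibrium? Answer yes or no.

Entrant best-responds to each possible Incumbent move:
- Soft: BR = Accommodate, leader payoff 9.
- Moderate: BR = Accommodate, leader payoff -3.
- Aggressive: BR = Accommodate, leader payoff -7.
Incumbent's induced payoffs are 9, -3, -7, so Incumbent commits to Soft. Subgame-perfect outcome: (Soft, Accommodate) with payoffs (9, -2).
For the simultaneous game, intersect best replies.
Incumbent's best replies: Accommodate→Soft; Fight→Aggressive.
Entrant's best replies: Soft→Accommodate; Moderate→Accommodate; Aggressive→Accommodate.
Only (Soft, Accommodate) has each player best-responding; Nash payoffs (9, -2).
Sequential outcome (Soft, Accommodate) coincides with the Nash profile (Soft, Accommodate).

yes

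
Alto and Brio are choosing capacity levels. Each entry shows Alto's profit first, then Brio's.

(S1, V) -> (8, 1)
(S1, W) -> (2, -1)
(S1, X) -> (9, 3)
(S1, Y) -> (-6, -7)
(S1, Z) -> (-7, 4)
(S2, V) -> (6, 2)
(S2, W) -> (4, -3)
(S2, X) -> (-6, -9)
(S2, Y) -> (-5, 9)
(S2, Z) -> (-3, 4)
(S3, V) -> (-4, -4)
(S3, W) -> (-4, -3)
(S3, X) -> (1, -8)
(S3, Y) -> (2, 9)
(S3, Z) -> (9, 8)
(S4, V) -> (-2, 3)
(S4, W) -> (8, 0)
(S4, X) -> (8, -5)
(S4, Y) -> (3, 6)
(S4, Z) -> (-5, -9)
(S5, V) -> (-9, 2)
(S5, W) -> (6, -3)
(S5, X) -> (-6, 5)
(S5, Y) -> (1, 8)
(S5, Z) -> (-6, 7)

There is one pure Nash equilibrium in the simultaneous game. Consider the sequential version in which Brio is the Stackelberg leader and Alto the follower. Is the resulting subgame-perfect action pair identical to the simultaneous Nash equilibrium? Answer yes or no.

no

Alto best-responds to each possible Brio move:
- V: Alto compares 8, 6, -4, -2, -9 and picks S1; Brio would get 1.
- W: Alto compares 2, 4, -4, 8, 6 and picks S4; Brio would get 0.
- X: Alto compares 9, -6, 1, 8, -6 and picks S1; Brio would get 3.
- Y: Alto compares -6, -5, 2, 3, 1 and picks S4; Brio would get 6.
- Z: Alto compares -7, -3, 9, -5, -6 and picks S3; Brio would get 8.
Maximizing over 1, 0, 3, 6, 8, Brio chooses Z. Subgame-perfect outcome: (S3, Z) with payoffs (9, 8).
For the simultaneous game, intersect best replies.
Alto's best replies: V→S1; W→S4; X→S1; Y→S4; Z→S3.
Brio's best replies: S1→Z; S2→Y; S3→Y; S4→Y; S5→Y.
The unique mutual best reply is (S4, Y), giving (3, 6).
Sequential outcome (S3, Z) differs from the Nash profile (S4, Y).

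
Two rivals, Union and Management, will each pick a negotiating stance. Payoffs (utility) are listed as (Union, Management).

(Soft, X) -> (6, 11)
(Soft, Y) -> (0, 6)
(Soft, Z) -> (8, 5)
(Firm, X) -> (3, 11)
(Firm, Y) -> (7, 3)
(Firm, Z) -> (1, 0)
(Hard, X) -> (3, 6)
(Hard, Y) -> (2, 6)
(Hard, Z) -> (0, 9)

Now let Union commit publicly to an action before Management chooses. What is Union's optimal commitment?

Soft

Backward induction with Union moving first.
- Soft: BR = X, leader payoff 6.
- Firm: BR = X, leader payoff 3.
- Hard: BR = Z, leader payoff 0.
Among 6, 3, 0, the best is 6 at Soft. Subgame-perfect outcome: (Soft, X) with payoffs (6, 11).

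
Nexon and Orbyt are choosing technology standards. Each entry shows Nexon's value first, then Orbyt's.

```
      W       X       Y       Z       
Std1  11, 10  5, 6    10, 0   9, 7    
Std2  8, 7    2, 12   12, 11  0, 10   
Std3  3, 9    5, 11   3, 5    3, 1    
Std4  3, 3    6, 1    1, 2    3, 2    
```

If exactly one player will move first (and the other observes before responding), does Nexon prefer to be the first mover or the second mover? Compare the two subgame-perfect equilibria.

If Nexon leads: Orbyt's best replies are Std1→W, Std2→X, Std3→X, Std4→W; Nexon's induced payoffs 11, 2, 5, 3; outcome (Std1, W), payoffs (11, 10).
If Orbyt leads: Nexon's best replies are W→Std1, X→Std4, Y→Std2, Z→Std1; Orbyt's induced payoffs 10, 1, 11, 7; outcome (Std2, Y), payoffs (12, 11).
Nexon gets 11 moving first and 12 moving second, so Nexon prefers to move second.

second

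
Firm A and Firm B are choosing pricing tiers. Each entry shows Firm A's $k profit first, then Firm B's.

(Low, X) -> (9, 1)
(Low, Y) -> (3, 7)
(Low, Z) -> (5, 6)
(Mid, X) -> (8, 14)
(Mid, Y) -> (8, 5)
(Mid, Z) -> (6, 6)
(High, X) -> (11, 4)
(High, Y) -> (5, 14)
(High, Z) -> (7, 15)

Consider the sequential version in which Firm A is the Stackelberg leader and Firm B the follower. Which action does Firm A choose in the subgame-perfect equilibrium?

Mid

Firm B best-responds to each possible Firm A move:
- Low: BR = Y, leader payoff 3.
- Mid: BR = X, leader payoff 8.
- High: BR = Z, leader payoff 7.
Maximizing over 3, 8, 7, Firm A chooses Mid. Subgame-perfect outcome: (Mid, X) with payoffs (8, 14).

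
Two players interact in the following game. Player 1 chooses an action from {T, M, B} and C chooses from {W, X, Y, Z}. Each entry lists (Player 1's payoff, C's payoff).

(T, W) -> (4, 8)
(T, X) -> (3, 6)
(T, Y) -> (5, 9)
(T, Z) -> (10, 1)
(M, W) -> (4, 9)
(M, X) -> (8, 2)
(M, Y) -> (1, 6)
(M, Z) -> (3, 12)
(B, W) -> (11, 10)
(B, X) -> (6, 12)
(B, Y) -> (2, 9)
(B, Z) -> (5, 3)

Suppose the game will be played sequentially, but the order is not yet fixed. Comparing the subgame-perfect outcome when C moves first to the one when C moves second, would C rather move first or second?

If Player 1 leads: C's best replies are T→Y, M→Z, B→X; Player 1's induced payoffs 5, 3, 6; outcome (B, X), payoffs (6, 12).
If C leads: Player 1's best replies are W→B, X→M, Y→T, Z→T; C's induced payoffs 10, 2, 9, 1; outcome (B, W), payoffs (11, 10).
C gets 10 moving first and 12 moving second, so C prefers to move second.

second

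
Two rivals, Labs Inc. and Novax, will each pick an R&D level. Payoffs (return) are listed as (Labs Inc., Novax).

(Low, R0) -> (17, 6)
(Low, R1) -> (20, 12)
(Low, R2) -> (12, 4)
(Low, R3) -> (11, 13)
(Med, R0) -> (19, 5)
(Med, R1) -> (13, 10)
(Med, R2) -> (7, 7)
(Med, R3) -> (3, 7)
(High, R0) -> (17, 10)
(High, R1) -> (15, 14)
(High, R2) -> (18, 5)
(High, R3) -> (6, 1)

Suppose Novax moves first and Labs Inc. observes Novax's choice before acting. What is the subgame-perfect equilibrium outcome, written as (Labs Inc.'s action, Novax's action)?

(Low, R3)

Backward induction with Novax moving first.
- R0 → Labs Inc. plays Med (best of 17, 19, 17); Novax gets 5.
- R1 → Labs Inc. plays Low (best of 20, 13, 15); Novax gets 12.
- R2 → Labs Inc. plays High (best of 12, 7, 18); Novax gets 5.
- R3 → Labs Inc. plays Low (best of 11, 3, 6); Novax gets 13.
Among 5, 12, 5, 13, the best is 13 at R3. Subgame-perfect outcome: (Low, R3) with payoffs (11, 13).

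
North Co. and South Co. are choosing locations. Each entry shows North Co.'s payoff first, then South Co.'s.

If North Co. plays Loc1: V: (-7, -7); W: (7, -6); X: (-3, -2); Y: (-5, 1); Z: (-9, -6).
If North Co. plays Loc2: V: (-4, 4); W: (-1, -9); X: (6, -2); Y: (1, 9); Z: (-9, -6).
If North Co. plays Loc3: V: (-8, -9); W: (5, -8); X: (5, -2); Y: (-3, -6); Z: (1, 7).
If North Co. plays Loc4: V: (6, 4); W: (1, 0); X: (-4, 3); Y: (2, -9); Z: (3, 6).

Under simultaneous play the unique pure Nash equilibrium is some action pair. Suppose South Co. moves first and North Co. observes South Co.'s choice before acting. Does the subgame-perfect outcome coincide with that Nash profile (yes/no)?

yes

Solve by backward induction (South Co. leads).
- V: North Co. compares -7, -4, -8, 6 and picks Loc4; South Co. would get 4.
- W: North Co. compares 7, -1, 5, 1 and picks Loc1; South Co. would get -6.
- X: North Co. compares -3, 6, 5, -4 and picks Loc2; South Co. would get -2.
- Y: North Co. compares -5, 1, -3, 2 and picks Loc4; South Co. would get -9.
- Z: North Co. compares -9, -9, 1, 3 and picks Loc4; South Co. would get 6.
South Co.'s induced payoffs are 4, -6, -2, -9, 6, so South Co. commits to Z. Subgame-perfect outcome: (Loc4, Z) with payoffs (3, 6).
Under simultaneous play:
North Co.'s best replies: V→Loc4; W→Loc1; X→Loc2; Y→Loc4; Z→Loc4.
South Co.'s best replies: Loc1→Y; Loc2→Y; Loc3→Z; Loc4→Z.
The unique mutual best reply is (Loc4, Z), giving (3, 6).
Sequential outcome (Loc4, Z) coincides with the Nash profile (Loc4, Z).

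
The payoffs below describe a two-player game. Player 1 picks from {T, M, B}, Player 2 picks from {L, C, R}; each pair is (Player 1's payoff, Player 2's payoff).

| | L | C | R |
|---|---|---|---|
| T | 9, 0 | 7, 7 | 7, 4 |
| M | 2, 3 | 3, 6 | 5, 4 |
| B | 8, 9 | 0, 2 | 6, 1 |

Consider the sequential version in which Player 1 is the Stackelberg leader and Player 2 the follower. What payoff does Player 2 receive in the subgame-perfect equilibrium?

Player 2 best-responds to each possible Player 1 move:
- T: BR = C, leader payoff 7.
- M: BR = C, leader payoff 3.
- B: BR = L, leader payoff 8.
Among 7, 3, 8, the best is 8 at B. Subgame-perfect outcome: (B, L) with payoffs (8, 9).

9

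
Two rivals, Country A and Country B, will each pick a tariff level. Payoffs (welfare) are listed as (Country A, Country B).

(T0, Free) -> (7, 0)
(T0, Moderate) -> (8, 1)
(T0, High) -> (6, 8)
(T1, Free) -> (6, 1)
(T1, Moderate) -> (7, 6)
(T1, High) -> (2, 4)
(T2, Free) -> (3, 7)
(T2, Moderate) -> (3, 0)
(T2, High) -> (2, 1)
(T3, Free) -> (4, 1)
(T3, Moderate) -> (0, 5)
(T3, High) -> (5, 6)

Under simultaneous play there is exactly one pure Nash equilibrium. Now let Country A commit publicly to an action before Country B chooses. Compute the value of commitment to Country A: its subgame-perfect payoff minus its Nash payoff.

1

Solve by backward induction (Country A leads).
- T0 → Country B plays High (best of 0, 1, 8); Country A gets 6.
- T1 → Country B plays Moderate (best of 1, 6, 4); Country A gets 7.
- T2 → Country B plays Free (best of 7, 0, 1); Country A gets 3.
- T3 → Country B plays High (best of 1, 5, 6); Country A gets 5.
Among 6, 7, 3, 5, the best is 7 at T1. Subgame-perfect outcome: (T1, Moderate) with payoffs (7, 6).
For the simultaneous game, intersect best replies.
Country A's best replies: Free→T0; Moderate→T0; High→T0.
Country B's best replies: T0→High; T1→Moderate; T2→Free; T3→High.
Only (T0, High) has each player best-responding; Nash payoffs (6, 8).
Country A's commitment gain: 7 − 6 = 1.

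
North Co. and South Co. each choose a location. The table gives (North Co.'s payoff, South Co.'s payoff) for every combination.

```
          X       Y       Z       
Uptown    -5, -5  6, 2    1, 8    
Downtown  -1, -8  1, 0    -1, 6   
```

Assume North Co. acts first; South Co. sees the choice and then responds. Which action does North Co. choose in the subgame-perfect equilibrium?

Work backward from South Co.'s decision.
- Uptown → South Co. plays Z (best of -5, 2, 8); North Co. gets 1.
- Downtown → South Co. plays Z (best of -8, 0, 6); North Co. gets -1.
Maximizing over 1, -1, North Co. chooses Uptown. Subgame-perfect outcome: (Uptown, Z) with payoffs (1, 8).

Uptown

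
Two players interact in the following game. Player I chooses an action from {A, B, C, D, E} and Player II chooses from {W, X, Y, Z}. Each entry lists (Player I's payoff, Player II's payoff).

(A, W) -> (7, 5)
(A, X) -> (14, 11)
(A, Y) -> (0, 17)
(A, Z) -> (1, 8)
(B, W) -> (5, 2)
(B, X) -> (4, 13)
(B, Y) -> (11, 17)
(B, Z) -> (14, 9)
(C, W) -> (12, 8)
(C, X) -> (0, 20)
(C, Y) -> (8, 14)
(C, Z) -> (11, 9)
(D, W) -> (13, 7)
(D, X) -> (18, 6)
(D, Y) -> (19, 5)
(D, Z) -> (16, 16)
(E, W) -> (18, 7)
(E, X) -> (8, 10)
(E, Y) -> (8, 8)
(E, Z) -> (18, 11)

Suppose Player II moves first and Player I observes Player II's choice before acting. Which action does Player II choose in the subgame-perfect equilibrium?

Work backward from Player I's decision.
- W: Player I compares 7, 5, 12, 13, 18 and picks E; Player II would get 7.
- X: Player I compares 14, 4, 0, 18, 8 and picks D; Player II would get 6.
- Y: Player I compares 0, 11, 8, 19, 8 and picks D; Player II would get 5.
- Z: Player I compares 1, 14, 11, 16, 18 and picks E; Player II would get 11.
Player II's induced payoffs are 7, 6, 5, 11, so Player II commits to Z. Subgame-perfect outcome: (E, Z) with payoffs (18, 11).

Z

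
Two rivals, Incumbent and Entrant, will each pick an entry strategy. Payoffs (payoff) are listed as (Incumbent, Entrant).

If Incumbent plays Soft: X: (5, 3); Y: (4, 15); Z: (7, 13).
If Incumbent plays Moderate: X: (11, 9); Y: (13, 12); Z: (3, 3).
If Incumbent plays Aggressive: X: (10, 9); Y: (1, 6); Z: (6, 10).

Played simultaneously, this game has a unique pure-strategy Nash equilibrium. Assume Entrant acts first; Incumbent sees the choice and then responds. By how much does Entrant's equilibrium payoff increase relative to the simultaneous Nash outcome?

Incumbent best-responds to each possible Entrant move:
- X → Incumbent plays Moderate (best of 5, 11, 10); Entrant gets 9.
- Y → Incumbent plays Moderate (best of 4, 13, 1); Entrant gets 12.
- Z → Incumbent plays Soft (best of 7, 3, 6); Entrant gets 13.
Among 9, 12, 13, the best is 13 at Z. Subgame-perfect outcome: (Soft, Z) with payoffs (7, 13).
For the simultaneous game, intersect best replies.
Incumbent's best replies: X→Moderate; Y→Moderate; Z→Soft.
Entrant's best replies: Soft→Y; Moderate→Y; Aggressive→Z.
Only (Moderate, Y) has each player best-responding; Nash payoffs (13, 12).
Entrant's commitment gain: 13 − 12 = 1.

1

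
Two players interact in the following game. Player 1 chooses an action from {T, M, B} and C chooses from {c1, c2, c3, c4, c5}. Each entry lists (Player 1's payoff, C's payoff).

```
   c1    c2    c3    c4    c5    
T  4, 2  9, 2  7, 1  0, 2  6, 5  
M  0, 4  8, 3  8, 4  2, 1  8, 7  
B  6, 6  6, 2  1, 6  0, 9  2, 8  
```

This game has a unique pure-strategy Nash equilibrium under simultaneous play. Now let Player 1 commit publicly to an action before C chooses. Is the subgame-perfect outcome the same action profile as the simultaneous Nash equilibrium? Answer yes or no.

yes

Backward induction with Player 1 moving first.
- T: BR = c5, leader payoff 6.
- M: BR = c5, leader payoff 8.
- B: BR = c4, leader payoff 0.
Maximizing over 6, 8, 0, Player 1 chooses M. Subgame-perfect outcome: (M, c5) with payoffs (8, 7).
Now find the simultaneous Nash equilibrium.
Player 1's best replies: c1→B; c2→T; c3→M; c4→M; c5→M.
C's best replies: T→c5; M→c5; B→c4.
The unique mutual best reply is (M, c5), giving (8, 7).
Sequential outcome (M, c5) coincides with the Nash profile (M, c5).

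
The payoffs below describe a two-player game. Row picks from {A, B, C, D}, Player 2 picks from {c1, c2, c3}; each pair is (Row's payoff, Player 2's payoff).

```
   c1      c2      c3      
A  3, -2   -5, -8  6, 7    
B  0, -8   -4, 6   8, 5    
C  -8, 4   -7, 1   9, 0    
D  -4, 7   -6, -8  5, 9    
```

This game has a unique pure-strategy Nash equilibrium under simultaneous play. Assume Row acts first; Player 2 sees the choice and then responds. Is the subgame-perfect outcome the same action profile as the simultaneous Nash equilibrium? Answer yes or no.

no

Player 2 best-responds to each possible Row move:
- A: Player 2 compares -2, -8, 7 and picks c3; Row would get 6.
- B: Player 2 compares -8, 6, 5 and picks c2; Row would get -4.
- C: Player 2 compares 4, 1, 0 and picks c1; Row would get -8.
- D: Player 2 compares 7, -8, 9 and picks c3; Row would get 5.
Among 6, -4, -8, 5, the best is 6 at A. Subgame-perfect outcome: (A, c3) with payoffs (6, 7).
Now find the simultaneous Nash equilibrium.
Row's best replies: c1→A; c2→B; c3→C.
Player 2's best replies: A→c3; B→c2; C→c1; D→c3.
Only (B, c2) has each player best-responding; Nash payoffs (-4, 6).
Sequential outcome (A, c3) differs from the Nash profile (B, c2).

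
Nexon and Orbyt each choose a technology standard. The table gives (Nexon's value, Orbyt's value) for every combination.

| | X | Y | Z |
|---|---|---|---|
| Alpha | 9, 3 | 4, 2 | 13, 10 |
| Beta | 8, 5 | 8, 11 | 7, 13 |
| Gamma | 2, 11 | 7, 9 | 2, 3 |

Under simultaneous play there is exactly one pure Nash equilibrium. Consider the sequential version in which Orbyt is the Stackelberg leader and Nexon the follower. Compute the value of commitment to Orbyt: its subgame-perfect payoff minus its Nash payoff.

Solve by backward induction (Orbyt leads).
- X: Nexon compares 9, 8, 2 and picks Alpha; Orbyt would get 3.
- Y: Nexon compares 4, 8, 7 and picks Beta; Orbyt would get 11.
- Z: Nexon compares 13, 7, 2 and picks Alpha; Orbyt would get 10.
Orbyt's induced payoffs are 3, 11, 10, so Orbyt commits to Y. Subgame-perfect outcome: (Beta, Y) with payoffs (8, 11).
Under simultaneous play:
Nexon's best replies: X→Alpha; Y→Beta; Z→Alpha.
Orbyt's best replies: Alpha→Z; Beta→Z; Gamma→X.
Only (Alpha, Z) has each player best-responding; Nash payoffs (13, 10).
Orbyt's commitment gain: 11 − 10 = 1.

1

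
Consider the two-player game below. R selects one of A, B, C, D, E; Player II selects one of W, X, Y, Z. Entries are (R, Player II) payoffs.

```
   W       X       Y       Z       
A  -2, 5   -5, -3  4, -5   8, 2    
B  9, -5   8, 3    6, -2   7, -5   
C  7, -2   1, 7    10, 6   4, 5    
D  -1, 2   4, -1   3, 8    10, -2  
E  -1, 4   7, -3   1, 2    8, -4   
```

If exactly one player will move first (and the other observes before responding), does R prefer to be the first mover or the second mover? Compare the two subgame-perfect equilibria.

If R leads: Player II's best replies are A→W, B→X, C→X, D→Y, E→W; R's induced payoffs -2, 8, 1, 3, -1; outcome (B, X), payoffs (8, 3).
If Player II leads: R's best replies are W→B, X→B, Y→C, Z→D; Player II's induced payoffs -5, 3, 6, -2; outcome (C, Y), payoffs (10, 6).
R gets 8 moving first and 10 moving second, so R prefers to move second.

second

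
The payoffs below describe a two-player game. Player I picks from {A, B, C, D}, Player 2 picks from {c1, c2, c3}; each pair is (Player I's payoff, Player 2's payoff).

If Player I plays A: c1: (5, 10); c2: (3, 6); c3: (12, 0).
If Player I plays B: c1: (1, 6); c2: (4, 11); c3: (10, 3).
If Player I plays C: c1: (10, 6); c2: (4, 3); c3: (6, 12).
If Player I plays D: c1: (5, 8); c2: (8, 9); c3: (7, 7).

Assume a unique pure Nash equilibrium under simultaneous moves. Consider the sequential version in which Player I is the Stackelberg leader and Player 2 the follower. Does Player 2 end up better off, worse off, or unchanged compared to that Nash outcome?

Work backward from Player 2's decision.
- A → Player 2 plays c1 (best of 10, 6, 0); Player I gets 5.
- B → Player 2 plays c2 (best of 6, 11, 3); Player I gets 4.
- C → Player 2 plays c3 (best of 6, 3, 12); Player I gets 6.
- D → Player 2 plays c2 (best of 8, 9, 7); Player I gets 8.
Maximizing over 5, 4, 6, 8, Player I chooses D. Subgame-perfect outcome: (D, c2) with payoffs (8, 9).
Now find the simultaneous Nash equilibrium.
Player I's best replies: c1→C; c2→D; c3→A.
Player 2's best replies: A→c1; B→c2; C→c3; D→c2.
Only (D, c2) has each player best-responding; Nash payoffs (8, 9).
Player 2 earns 9 sequentially versus 9 at the Nash outcome: unchanged.

unchanged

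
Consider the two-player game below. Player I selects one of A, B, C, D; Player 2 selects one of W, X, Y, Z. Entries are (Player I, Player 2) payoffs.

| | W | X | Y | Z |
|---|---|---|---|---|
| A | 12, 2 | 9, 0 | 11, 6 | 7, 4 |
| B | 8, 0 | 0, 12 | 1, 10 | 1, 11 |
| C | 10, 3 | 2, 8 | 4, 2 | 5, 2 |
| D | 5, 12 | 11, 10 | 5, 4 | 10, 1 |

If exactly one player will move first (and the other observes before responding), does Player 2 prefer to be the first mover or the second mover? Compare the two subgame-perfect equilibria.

first

If Player I leads: Player 2's best replies are A→Y, B→X, C→X, D→W; Player I's induced payoffs 11, 0, 2, 5; outcome (A, Y), payoffs (11, 6).
If Player 2 leads: Player I's best replies are W→A, X→D, Y→A, Z→D; Player 2's induced payoffs 2, 10, 6, 1; outcome (D, X), payoffs (11, 10).
Player 2 gets 10 moving first and 6 moving second, so Player 2 prefers to move first.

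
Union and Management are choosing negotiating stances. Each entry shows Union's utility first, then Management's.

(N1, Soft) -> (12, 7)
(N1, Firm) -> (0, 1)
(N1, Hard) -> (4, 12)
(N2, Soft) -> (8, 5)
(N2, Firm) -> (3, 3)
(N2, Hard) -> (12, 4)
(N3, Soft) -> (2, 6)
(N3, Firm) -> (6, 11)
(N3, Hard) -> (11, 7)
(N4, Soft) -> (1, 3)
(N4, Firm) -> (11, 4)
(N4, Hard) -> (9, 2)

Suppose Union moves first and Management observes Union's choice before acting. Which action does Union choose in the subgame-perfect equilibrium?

N4

Work backward from Management's decision.
- N1: Management compares 7, 1, 12 and picks Hard; Union would get 4.
- N2: Management compares 5, 3, 4 and picks Soft; Union would get 8.
- N3: Management compares 6, 11, 7 and picks Firm; Union would get 6.
- N4: Management compares 3, 4, 2 and picks Firm; Union would get 11.
Maximizing over 4, 8, 6, 11, Union chooses N4. Subgame-perfect outcome: (N4, Firm) with payoffs (11, 4).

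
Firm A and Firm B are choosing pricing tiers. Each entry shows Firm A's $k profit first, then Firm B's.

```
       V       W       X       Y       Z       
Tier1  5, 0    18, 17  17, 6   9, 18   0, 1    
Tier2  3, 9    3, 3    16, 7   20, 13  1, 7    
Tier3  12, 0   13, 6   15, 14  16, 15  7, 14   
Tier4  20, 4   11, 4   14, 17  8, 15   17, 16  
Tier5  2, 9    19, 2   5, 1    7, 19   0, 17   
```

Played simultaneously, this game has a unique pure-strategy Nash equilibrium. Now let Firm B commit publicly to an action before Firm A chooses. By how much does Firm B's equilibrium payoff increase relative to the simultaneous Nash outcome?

Work backward from Firm A's decision.
- V: Firm A compares 5, 3, 12, 20, 2 and picks Tier4; Firm B would get 4.
- W: Firm A compares 18, 3, 13, 11, 19 and picks Tier5; Firm B would get 2.
- X: Firm A compares 17, 16, 15, 14, 5 and picks Tier1; Firm B would get 6.
- Y: Firm A compares 9, 20, 16, 8, 7 and picks Tier2; Firm B would get 13.
- Z: Firm A compares 0, 1, 7, 17, 0 and picks Tier4; Firm B would get 16.
Firm B's induced payoffs are 4, 2, 6, 13, 16, so Firm B commits to Z. Subgame-perfect outcome: (Tier4, Z) with payoffs (17, 16).
Now find the simultaneous Nash equilibrium.
Firm A's best replies: V→Tier4; W→Tier5; X→Tier1; Y→Tier2; Z→Tier4.
Firm B's best replies: Tier1→Y; Tier2→Y; Tier3→Y; Tier4→X; Tier5→Y.
Only (Tier2, Y) has each player best-responding; Nash payoffs (20, 13).
Firm B's commitment gain: 16 − 13 = 3.

3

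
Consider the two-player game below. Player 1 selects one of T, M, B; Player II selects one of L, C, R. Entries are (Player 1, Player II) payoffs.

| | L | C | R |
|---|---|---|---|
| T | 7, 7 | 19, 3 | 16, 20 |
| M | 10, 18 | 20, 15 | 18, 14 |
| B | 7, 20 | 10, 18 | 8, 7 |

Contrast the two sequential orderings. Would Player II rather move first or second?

If Player 1 leads: Player II's best replies are T→R, M→L, B→L; Player 1's induced payoffs 16, 10, 7; outcome (T, R), payoffs (16, 20).
If Player II leads: Player 1's best replies are L→M, C→M, R→M; Player II's induced payoffs 18, 15, 14; outcome (M, L), payoffs (10, 18).
Player II gets 18 moving first and 20 moving second, so Player II prefers to move second.

second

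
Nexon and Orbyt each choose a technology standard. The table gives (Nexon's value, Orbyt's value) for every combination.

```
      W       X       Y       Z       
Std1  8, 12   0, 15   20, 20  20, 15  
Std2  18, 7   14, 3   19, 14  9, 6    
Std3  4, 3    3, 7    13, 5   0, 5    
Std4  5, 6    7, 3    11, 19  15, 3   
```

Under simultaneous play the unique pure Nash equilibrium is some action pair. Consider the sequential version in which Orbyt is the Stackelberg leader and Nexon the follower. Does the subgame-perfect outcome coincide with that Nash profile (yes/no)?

Nexon best-responds to each possible Orbyt move:
- W: BR = Std2, leader payoff 7.
- X: BR = Std2, leader payoff 3.
- Y: BR = Std1, leader payoff 20.
- Z: BR = Std1, leader payoff 15.
Maximizing over 7, 3, 20, 15, Orbyt chooses Y. Subgame-perfect outcome: (Std1, Y) with payoffs (20, 20).
Under simultaneous play:
Nexon's best replies: W→Std2; X→Std2; Y→Std1; Z→Std1.
Orbyt's best replies: Std1→Y; Std2→Y; Std3→X; Std4→Y.
Only (Std1, Y) has each player best-responding; Nash payoffs (20, 20).
Sequential outcome (Std1, Y) coincides with the Nash profile (Std1, Y).

yes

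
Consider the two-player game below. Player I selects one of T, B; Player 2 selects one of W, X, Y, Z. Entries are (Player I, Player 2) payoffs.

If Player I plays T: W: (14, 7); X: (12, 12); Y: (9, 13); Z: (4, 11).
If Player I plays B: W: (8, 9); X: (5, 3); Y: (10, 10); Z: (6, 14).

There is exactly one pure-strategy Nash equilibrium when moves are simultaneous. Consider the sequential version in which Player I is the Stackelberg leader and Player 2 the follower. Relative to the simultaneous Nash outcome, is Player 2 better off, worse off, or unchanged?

worse off

Backward induction with Player I moving first.
- T: Player 2 compares 7, 12, 13, 11 and picks Y; Player I would get 9.
- B: Player 2 compares 9, 3, 10, 14 and picks Z; Player I would get 6.
Maximizing over 9, 6, Player I chooses T. Subgame-perfect outcome: (T, Y) with payoffs (9, 13).
Under simultaneous play:
Player I's best replies: W→T; X→T; Y→B; Z→B.
Player 2's best replies: T→Y; B→Z.
Only (B, Z) has each player best-responding; Nash payoffs (6, 14).
Player 2 earns 13 sequentially versus 14 at the Nash outcome: worse off.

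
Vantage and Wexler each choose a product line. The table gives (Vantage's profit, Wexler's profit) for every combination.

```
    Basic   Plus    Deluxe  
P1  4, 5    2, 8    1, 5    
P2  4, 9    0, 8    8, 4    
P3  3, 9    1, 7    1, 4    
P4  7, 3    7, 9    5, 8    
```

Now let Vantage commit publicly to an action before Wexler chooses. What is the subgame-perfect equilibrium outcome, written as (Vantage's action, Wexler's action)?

(P4, Plus)

Work backward from Wexler's decision.
- P1 → Wexler plays Plus (best of 5, 8, 5); Vantage gets 2.
- P2 → Wexler plays Basic (best of 9, 8, 4); Vantage gets 4.
- P3 → Wexler plays Basic (best of 9, 7, 4); Vantage gets 3.
- P4 → Wexler plays Plus (best of 3, 9, 8); Vantage gets 7.
Among 2, 4, 3, 7, the best is 7 at P4. Subgame-perfect outcome: (P4, Plus) with payoffs (7, 9).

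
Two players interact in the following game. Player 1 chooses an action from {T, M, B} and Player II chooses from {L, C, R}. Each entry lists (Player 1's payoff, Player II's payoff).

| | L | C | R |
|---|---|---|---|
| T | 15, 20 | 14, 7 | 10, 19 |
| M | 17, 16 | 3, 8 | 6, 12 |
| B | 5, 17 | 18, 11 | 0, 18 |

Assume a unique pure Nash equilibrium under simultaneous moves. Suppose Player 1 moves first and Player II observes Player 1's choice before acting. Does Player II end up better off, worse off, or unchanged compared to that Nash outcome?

Work backward from Player II's decision.
- T → Player II plays L (best of 20, 7, 19); Player 1 gets 15.
- M → Player II plays L (best of 16, 8, 12); Player 1 gets 17.
- B → Player II plays R (best of 17, 11, 18); Player 1 gets 0.
Player 1's induced payoffs are 15, 17, 0, so Player 1 commits to M. Subgame-perfect outcome: (M, L) with payoffs (17, 16).
Under simultaneous play:
Player 1's best replies: L→M; C→B; R→T.
Player II's best replies: T→L; M→L; B→R.
Only (M, L) has each player best-responding; Nash payoffs (17, 16).
Player II earns 16 sequentially versus 16 at the Nash outcome: unchanged.

unchanged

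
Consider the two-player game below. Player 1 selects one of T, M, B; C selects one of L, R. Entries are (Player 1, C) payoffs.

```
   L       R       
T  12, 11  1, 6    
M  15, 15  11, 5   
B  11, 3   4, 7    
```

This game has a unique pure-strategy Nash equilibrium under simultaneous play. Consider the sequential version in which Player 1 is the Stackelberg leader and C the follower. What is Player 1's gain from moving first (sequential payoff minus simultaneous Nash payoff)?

0

Solve by backward induction (Player 1 leads).
- T → C plays L (best of 11, 6); Player 1 gets 12.
- M → C plays L (best of 15, 5); Player 1 gets 15.
- B → C plays R (best of 3, 7); Player 1 gets 4.
Maximizing over 12, 15, 4, Player 1 chooses M. Subgame-perfect outcome: (M, L) with payoffs (15, 15).
For the simultaneous game, intersect best replies.
Player 1's best replies: L→M; R→M.
C's best replies: T→L; M→L; B→R.
The unique mutual best reply is (M, L), giving (15, 15).
Player 1's commitment gain: 15 − 15 = 0.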